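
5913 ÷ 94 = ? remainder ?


5913 = 94 * 62 + 85
Check: 5828 + 85 = 5913

q = 62, r = 85


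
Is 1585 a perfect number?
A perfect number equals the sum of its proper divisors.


Proper divisors of 1585: 1, 5, 317
Sum = 1 + 5 + 317 = 323

No, 1585 is not perfect (323 ≠ 1585)


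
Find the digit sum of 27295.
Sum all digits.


2 + 7 + 2 + 9 + 5 = 25


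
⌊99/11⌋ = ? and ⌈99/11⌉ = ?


99/11 = 9.0000
floor = 9
ceil = 9

floor = 9, ceil = 9


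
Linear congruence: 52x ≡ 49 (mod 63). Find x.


GCD(52, 63) = 1, unique solution
a^(-1) mod 63 = 40
x = 40 * 49 mod 63 = 7

x ≡ 7 (mod 63)


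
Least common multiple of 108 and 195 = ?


GCD(108, 195) = 3
LCM = 108*195/3 = 21060/3 = 7020

LCM = 7020


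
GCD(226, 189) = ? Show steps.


226 = 1 * 189 + 37
189 = 5 * 37 + 4
37 = 9 * 4 + 1
4 = 4 * 1 + 0
GCD = 1


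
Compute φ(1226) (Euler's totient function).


1226 = 2 × 613
Prime factors: 2, 613
φ(1226) = 1226 × (1-1/2) × (1-1/613)
= 1226 × 1/2 × 612/613 = 612

φ(1226) = 612


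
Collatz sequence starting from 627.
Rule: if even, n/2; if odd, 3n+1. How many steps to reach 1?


627 → 1882 → 941 → 2824 → 1412 → 706 → 353 → 1060 → 530 → 265 → 796 → 398 → 199 → 598 → 299 → 898 → 449 → 1348 → 674 → 337 → 1012 → 506 → 253 → 760 → 380 → 190 → 95 → 286 → 143 → 430 → 215 → 646 → 323 → 970 → 485 → 1456 → 728 → 364 → 182 → 91 → 274 → 137 → 412 → 206 → 103 → 310 → 155 → 466 → 233 → 700 → 350 → 175 → 526 → 263 → 790 → 395 → 1186 → 593 → 1780 → 890 → 445 → 1336 → 668 → 334 → 167 → 502 → 251 → 754 → 377 → 1132 → 566 → 283 → 850 → 425 → 1276 → 638 → 319 → 958 → 479 → 1438 → 719 → 2158 → 1079 → 3238 → 1619 → 4858 → 2429 → 7288 → 3644 → 1822 → 911 → 2734 → 1367 → 4102 → 2051 → 6154 → 3077 → 9232 → 4616 → 2308 → 1154 → 577 → 1732 → 866 → 433 → 1300 → 650 → 325 → 976 → 488 → 244 → 122 → 61 → 184 → 92 → 46 → 23 → 70 → 35 → 106 → 53 → 160 → 80 → 40 → 20 → 10 → 5 → 16 → 8 → 4 → 2 → 1
Total steps = 131

131 steps


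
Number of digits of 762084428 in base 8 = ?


762084428 in base 8 = 5533076114
Number of digits = 10

10 digits (base 8)


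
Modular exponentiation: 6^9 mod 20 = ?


6^1 mod 20 = 6
6^2 mod 20 = 16
6^3 mod 20 = 16
6^4 mod 20 = 16
6^5 mod 20 = 16
6^6 mod 20 = 16
6^7 mod 20 = 16
6^8 mod 20 = 16
6^9 mod 20 = 16


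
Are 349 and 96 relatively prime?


Euclidean algorithm:
349 = 3 * 96 + 61
96 = 1 * 61 + 35
61 = 1 * 35 + 26
35 = 1 * 26 + 9
26 = 2 * 9 + 8
9 = 1 * 8 + 1
8 = 8 * 1 + 0
GCD(349, 96) = 1

Yes, coprime (GCD = 1)


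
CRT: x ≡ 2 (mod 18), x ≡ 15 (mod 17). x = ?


M = 18*17 = 306
M1 = M/18 = 17, M2 = M/17 = 18
M1^(-1) mod 18 = 17, M2^(-1) mod 17 = 1
x = 2*17*17 + 15*18*1 = 848
848 mod 306 = 236
Check: 236 mod 18 = 2 ✓, 236 mod 17 = 15 ✓

x ≡ 236 (mod 306)


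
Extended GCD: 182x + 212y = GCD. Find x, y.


Tabular extended Euclidean (each row: r = 182*s + 212*t):
r=182, s=1, t=0
r=212, s=0, t=1
q=0: r=182, s=1, t=0   [182*(1) + 212*(0) = 182]
q=1: r=30, s=-1, t=1   [182*(-1) + 212*(1) = 30]
q=6: r=2, s=7, t=-6   [182*(7) + 212*(-6) = 2]
q=15: r=0, s=-106, t=91   [182*(-106) + 212*(91) = 0]
GCD = 2; from the row with r=2: x=7, y=-6
Check: 182*(7) + 212*(-6) = 1274 - 1272 = 2

GCD = 2, x = 7, y = -6


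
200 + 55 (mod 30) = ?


200 + 55 = 255
255 mod 30 = 15


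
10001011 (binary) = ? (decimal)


10001011 (base 2) = 139 (decimal)
139 (decimal) = 139 (base 10)


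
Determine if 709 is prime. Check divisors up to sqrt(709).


Check divisors up to sqrt(709) = 26.6271
No divisors found.
709 is prime.

Yes, 709 is prime


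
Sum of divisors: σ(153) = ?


Divisors of 153: 1, 3, 9, 17, 51, 153
Sum = 1 + 3 + 9 + 17 + 51 + 153 = 234

σ(153) = 234


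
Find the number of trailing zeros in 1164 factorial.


floor(1164/5) = 232
floor(1164/25) = 46
floor(1164/125) = 9
floor(1164/625) = 1
Total = 288

288 trailing zeros


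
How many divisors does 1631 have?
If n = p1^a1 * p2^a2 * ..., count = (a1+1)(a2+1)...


1631 = 7^1 × 233^1
d(1631) = (1+1) × (1+1) = 4

4 divisors


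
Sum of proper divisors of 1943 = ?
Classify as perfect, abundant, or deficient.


Proper divisors: 1, 29, 67
Sum = 1 + 29 + 67 = 97
97 < 1943 → deficient

s(1943) = 97 (deficient)


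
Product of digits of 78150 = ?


7 × 8 × 1 × 5 × 0 = 0


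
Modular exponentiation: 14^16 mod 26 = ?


14^1 mod 26 = 14
14^2 mod 26 = 14
14^3 mod 26 = 14
14^4 mod 26 = 14
14^5 mod 26 = 14
14^6 mod 26 = 14
14^7 mod 26 = 14
14^8 mod 26 = 14
14^9 mod 26 = 14
14^10 mod 26 = 14
14^11 mod 26 = 14
14^12 mod 26 = 14
14^13 mod 26 = 14
14^14 mod 26 = 14
14^15 mod 26 = 14
14^16 mod 26 = 14


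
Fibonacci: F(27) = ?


Sequence: 1, 1, 2, 3, 5, 8, 13, 21, 34, 55, 89, 144, 233, 377, 610, 987, 1597, 2584, 4181, 6765, 10946, 17711, 28657, 46368, 75025, 121393, 196418
F(27) = 196418


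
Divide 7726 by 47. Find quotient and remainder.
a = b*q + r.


7726 = 47 * 164 + 18
Check: 7708 + 18 = 7726

q = 164, r = 18


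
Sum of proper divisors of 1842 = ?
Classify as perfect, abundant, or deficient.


Proper divisors: 1, 2, 3, 6, 307, 614, 921
Sum = 1 + 2 + 3 + 6 + 307 + 614 + 921 = 1854
1854 > 1842 → abundant

s(1842) = 1854 (abundant)


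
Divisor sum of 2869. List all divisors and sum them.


Divisors of 2869: 1, 19, 151, 2869
Sum = 1 + 19 + 151 + 2869 = 3040

σ(2869) = 3040


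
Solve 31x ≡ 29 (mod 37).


GCD(31, 37) = 1, unique solution
a^(-1) mod 37 = 6
x = 6 * 29 mod 37 = 26

x ≡ 26 (mod 37)


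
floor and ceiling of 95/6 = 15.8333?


95/6 = 15.8333
floor = 15
ceil = 16

floor = 15, ceil = 16


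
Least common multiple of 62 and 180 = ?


GCD(62, 180) = 2
LCM = 62*180/2 = 11160/2 = 5580

LCM = 5580


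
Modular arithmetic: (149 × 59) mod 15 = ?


149 × 59 = 8791
8791 mod 15 = 1


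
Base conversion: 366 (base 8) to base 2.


366 (base 8) = 246 (decimal)
246 (decimal) = 11110110 (base 2)


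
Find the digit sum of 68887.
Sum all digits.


6 + 8 + 8 + 8 + 7 = 37


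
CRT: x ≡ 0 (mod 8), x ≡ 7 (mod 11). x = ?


M = 8*11 = 88
M1 = M/8 = 11, M2 = M/11 = 8
M1^(-1) mod 8 = 3, M2^(-1) mod 11 = 7
x = 0*11*3 + 7*8*7 = 392
392 mod 88 = 40
Check: 40 mod 8 = 0 ✓, 40 mod 11 = 7 ✓

x ≡ 40 (mod 88)


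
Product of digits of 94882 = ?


9 × 4 × 8 × 8 × 2 = 4608


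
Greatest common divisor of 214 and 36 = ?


214 = 5 * 36 + 34
36 = 1 * 34 + 2
34 = 17 * 2 + 0
GCD = 2


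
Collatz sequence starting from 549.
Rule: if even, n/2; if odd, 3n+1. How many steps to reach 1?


549 → 1648 → 824 → 412 → 206 → 103 → 310 → 155 → 466 → 233 → 700 → 350 → 175 → 526 → 263 → 790 → 395 → 1186 → 593 → 1780 → 890 → 445 → 1336 → 668 → 334 → 167 → 502 → 251 → 754 → 377 → 1132 → 566 → 283 → 850 → 425 → 1276 → 638 → 319 → 958 → 479 → 1438 → 719 → 2158 → 1079 → 3238 → 1619 → 4858 → 2429 → 7288 → 3644 → 1822 → 911 → 2734 → 1367 → 4102 → 2051 → 6154 → 3077 → 9232 → 4616 → 2308 → 1154 → 577 → 1732 → 866 → 433 → 1300 → 650 → 325 → 976 → 488 → 244 → 122 → 61 → 184 → 92 → 46 → 23 → 70 → 35 → 106 → 53 → 160 → 80 → 40 → 20 → 10 → 5 → 16 → 8 → 4 → 2 → 1
Total steps = 92

92 steps


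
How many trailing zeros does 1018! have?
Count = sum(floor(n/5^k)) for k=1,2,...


floor(1018/5) = 203
floor(1018/25) = 40
floor(1018/125) = 8
floor(1018/625) = 1
Total = 252

252 trailing zeros


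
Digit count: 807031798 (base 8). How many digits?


807031798 in base 8 = 6006451766
Number of digits = 10

10 digits (base 8)


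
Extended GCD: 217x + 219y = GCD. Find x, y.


Tabular extended Euclidean (each row: r = 217*s + 219*t):
r=217, s=1, t=0
r=219, s=0, t=1
q=0: r=217, s=1, t=0   [217*(1) + 219*(0) = 217]
q=1: r=2, s=-1, t=1   [217*(-1) + 219*(1) = 2]
q=108: r=1, s=109, t=-108   [217*(109) + 219*(-108) = 1]
q=2: r=0, s=-219, t=217   [217*(-219) + 219*(217) = 0]
GCD = 1; from the row with r=1: x=109, y=-108
Check: 217*(109) + 219*(-108) = 23653 - 23652 = 1

GCD = 1, x = 109, y = -108


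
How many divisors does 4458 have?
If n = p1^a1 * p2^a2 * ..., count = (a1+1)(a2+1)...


4458 = 2^1 × 3^1 × 743^1
d(4458) = (1+1) × (1+1) × (1+1) = 8

8 divisors


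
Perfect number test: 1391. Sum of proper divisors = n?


Proper divisors of 1391: 1, 13, 107
Sum = 1 + 13 + 107 = 121

No, 1391 is not perfect (121 ≠ 1391)


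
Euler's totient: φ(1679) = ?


1679 = 23 × 73
Prime factors: 23, 73
φ(1679) = 1679 × (1-1/23) × (1-1/73)
= 1679 × 22/23 × 72/73 = 1584

φ(1679) = 1584


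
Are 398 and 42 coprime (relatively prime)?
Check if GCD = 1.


Euclidean algorithm:
398 = 9 * 42 + 20
42 = 2 * 20 + 2
20 = 10 * 2 + 0
GCD(398, 42) = 2

No, not coprime (GCD = 2)


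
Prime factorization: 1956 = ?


1956 / 2 = 978
978 / 2 = 489
489 / 3 = 163
163 / 163 = 1
1956 = 2^2 × 3 × 163


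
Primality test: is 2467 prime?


Check divisors up to sqrt(2467) = 49.6689
No divisors found.
2467 is prime.

Yes, 2467 is prime


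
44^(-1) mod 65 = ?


Use the extended Euclidean algorithm on (65, 44); each row r = 65*s + 44*t:
r=65, s=1, t=0
r=44, s=0, t=1
q=1: r=21, s=1, t=-1   [65*(1) + 44*(-1) = 21]
q=2: r=2, s=-2, t=3   [65*(-2) + 44*(3) = 2]
q=10: r=1, s=21, t=-31   [65*(21) + 44*(-31) = 1]
q=2: r=0, s=-44, t=65   [65*(-44) + 44*(65) = 0]
GCD = 1 with t = -31, so 44*(-31) ≡ 1 (mod 65)
Inverse = -31 mod 65 = 34
Check: 44 * 34 = 1496 ≡ 1 (mod 65)

44^(-1) ≡ 34 (mod 65)


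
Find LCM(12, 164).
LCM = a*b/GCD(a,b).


GCD(12, 164) = 4
LCM = 12*164/4 = 1968/4 = 492

LCM = 492


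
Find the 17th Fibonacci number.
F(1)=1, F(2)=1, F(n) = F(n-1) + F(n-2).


Sequence: 1, 1, 2, 3, 5, 8, 13, 21, 34, 55, 89, 144, 233, 377, 610, 987, 1597
F(17) = 1597


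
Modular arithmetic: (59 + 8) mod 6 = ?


59 + 8 = 67
67 mod 6 = 1


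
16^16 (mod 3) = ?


16^1 mod 3 = 1
16^2 mod 3 = 1
16^3 mod 3 = 1
16^4 mod 3 = 1
16^5 mod 3 = 1
16^6 mod 3 = 1
16^7 mod 3 = 1
16^8 mod 3 = 1
16^9 mod 3 = 1
16^10 mod 3 = 1
16^11 mod 3 = 1
16^12 mod 3 = 1
16^13 mod 3 = 1
16^14 mod 3 = 1
16^15 mod 3 = 1
16^16 mod 3 = 1


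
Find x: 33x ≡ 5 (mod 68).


GCD(33, 68) = 1, unique solution
a^(-1) mod 68 = 33
x = 33 * 5 mod 68 = 29

x ≡ 29 (mod 68)


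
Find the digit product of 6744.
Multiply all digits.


6 × 7 × 4 × 4 = 672


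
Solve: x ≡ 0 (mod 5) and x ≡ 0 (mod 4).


M = 5*4 = 20
M1 = M/5 = 4, M2 = M/4 = 5
M1^(-1) mod 5 = 4, M2^(-1) mod 4 = 1
x = 0*4*4 + 0*5*1 = 0
0 mod 20 = 0
Check: 0 mod 5 = 0 ✓, 0 mod 4 = 0 ✓

x ≡ 0 (mod 20)


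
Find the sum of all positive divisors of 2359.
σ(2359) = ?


Divisors of 2359: 1, 7, 337, 2359
Sum = 1 + 7 + 337 + 2359 = 2704

σ(2359) = 2704


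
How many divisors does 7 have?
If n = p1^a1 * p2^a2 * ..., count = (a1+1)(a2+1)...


7 = 7^1
d(7) = (1+1) = 2

2 divisors


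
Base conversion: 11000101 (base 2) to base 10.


11000101 (base 2) = 197 (decimal)
197 (decimal) = 197 (base 10)


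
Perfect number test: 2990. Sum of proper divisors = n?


Proper divisors of 2990: 1, 2, 5, 10, 13, 23, 26, 46, 65, 115, 130, 230, 299, 598, 1495
Sum = 1 + 2 + 5 + 10 + 13 + 23 + 26 + 46 + 65 + 115 + 130 + 230 + 299 + 598 + 1495 = 3058

No, 2990 is not perfect (3058 ≠ 2990)


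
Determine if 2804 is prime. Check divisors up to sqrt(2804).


2804 / 2 = 1402 (exact division)
2804 is NOT prime.

No, 2804 is not prime


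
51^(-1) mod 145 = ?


Use the extended Euclidean algorithm on (145, 51); each row r = 145*s + 51*t:
r=145, s=1, t=0
r=51, s=0, t=1
q=2: r=43, s=1, t=-2   [145*(1) + 51*(-2) = 43]
q=1: r=8, s=-1, t=3   [145*(-1) + 51*(3) = 8]
q=5: r=3, s=6, t=-17   [145*(6) + 51*(-17) = 3]
q=2: r=2, s=-13, t=37   [145*(-13) + 51*(37) = 2]
q=1: r=1, s=19, t=-54   [145*(19) + 51*(-54) = 1]
q=2: r=0, s=-51, t=145   [145*(-51) + 51*(145) = 0]
GCD = 1 with t = -54, so 51*(-54) ≡ 1 (mod 145)
Inverse = -54 mod 145 = 91
Check: 51 * 91 = 4641 ≡ 1 (mod 145)

51^(-1) ≡ 91 (mod 145)


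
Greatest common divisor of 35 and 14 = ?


35 = 2 * 14 + 7
14 = 2 * 7 + 0
GCD = 7


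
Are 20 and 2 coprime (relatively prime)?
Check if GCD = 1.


Euclidean algorithm:
20 = 10 * 2 + 0
GCD(20, 2) = 2

No, not coprime (GCD = 2)


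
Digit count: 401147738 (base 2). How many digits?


401147738 in base 2 = 10111111010010000011101011010
Number of digits = 29

29 digits (base 2)


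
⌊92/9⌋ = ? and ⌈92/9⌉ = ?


92/9 = 10.2222
floor = 10
ceil = 11

floor = 10, ceil = 11


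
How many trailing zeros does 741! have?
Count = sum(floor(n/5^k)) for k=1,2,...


floor(741/5) = 148
floor(741/25) = 29
floor(741/125) = 5
floor(741/625) = 1
Total = 183

183 trailing zeros


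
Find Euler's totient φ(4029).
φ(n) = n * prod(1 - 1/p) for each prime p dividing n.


4029 = 3 × 17 × 79
Prime factors: 3, 17, 79
φ(4029) = 4029 × (1-1/3) × (1-1/17) × (1-1/79)
= 4029 × 2/3 × 16/17 × 78/79 = 2496

φ(4029) = 2496


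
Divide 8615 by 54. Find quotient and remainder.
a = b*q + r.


8615 = 54 * 159 + 29
Check: 8586 + 29 = 8615

q = 159, r = 29


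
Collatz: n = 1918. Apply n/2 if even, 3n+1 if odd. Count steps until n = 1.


1918 → 959 → 2878 → 1439 → 4318 → 2159 → 6478 → 3239 → 9718 → 4859 → 14578 → 7289 → 21868 → 10934 → 5467 → 16402 → 8201 → 24604 → 12302 → 6151 → 18454 → 9227 → 27682 → 13841 → 41524 → 20762 → 10381 → 31144 → 15572 → 7786 → 3893 → 11680 → 5840 → 2920 → 1460 → 730 → 365 → 1096 → 548 → 274 → 137 → 412 → 206 → 103 → 310 → 155 → 466 → 233 → 700 → 350 → 175 → 526 → 263 → 790 → 395 → 1186 → 593 → 1780 → 890 → 445 → 1336 → 668 → 334 → 167 → 502 → 251 → 754 → 377 → 1132 → 566 → 283 → 850 → 425 → 1276 → 638 → 319 → 958 → 479 → 1438 → 719 → 2158 → 1079 → 3238 → 1619 → 4858 → 2429 → 7288 → 3644 → 1822 → 911 → 2734 → 1367 → 4102 → 2051 → 6154 → 3077 → 9232 → 4616 → 2308 → 1154 → 577 → 1732 → 866 → 433 → 1300 → 650 → 325 → 976 → 488 → 244 → 122 → 61 → 184 → 92 → 46 → 23 → 70 → 35 → 106 → 53 → 160 → 80 → 40 → 20 → 10 → 5 → 16 → 8 → 4 → 2 → 1
Total steps = 130

130 steps


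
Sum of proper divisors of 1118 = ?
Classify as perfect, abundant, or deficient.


Proper divisors: 1, 2, 13, 26, 43, 86, 559
Sum = 1 + 2 + 13 + 26 + 43 + 86 + 559 = 730
730 < 1118 → deficient

s(1118) = 730 (deficient)


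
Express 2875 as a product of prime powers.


2875 / 5 = 575
575 / 5 = 115
115 / 5 = 23
23 / 23 = 1
2875 = 5^3 × 23


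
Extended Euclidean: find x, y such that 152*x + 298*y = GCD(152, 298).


Tabular extended Euclidean (each row: r = 152*s + 298*t):
r=152, s=1, t=0
r=298, s=0, t=1
q=0: r=152, s=1, t=0   [152*(1) + 298*(0) = 152]
q=1: r=146, s=-1, t=1   [152*(-1) + 298*(1) = 146]
q=1: r=6, s=2, t=-1   [152*(2) + 298*(-1) = 6]
q=24: r=2, s=-49, t=25   [152*(-49) + 298*(25) = 2]
q=3: r=0, s=149, t=-76   [152*(149) + 298*(-76) = 0]
GCD = 2; from the row with r=2: x=-49, y=25
Check: 152*(-49) + 298*(25) = -7448 + 7450 = 2

GCD = 2, x = -49, y = 25


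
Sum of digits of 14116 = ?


1 + 4 + 1 + 1 + 6 = 13


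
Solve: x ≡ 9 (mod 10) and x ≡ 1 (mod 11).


M = 10*11 = 110
M1 = M/10 = 11, M2 = M/11 = 10
M1^(-1) mod 10 = 1, M2^(-1) mod 11 = 10
x = 9*11*1 + 1*10*10 = 199
199 mod 110 = 89
Check: 89 mod 10 = 9 ✓, 89 mod 11 = 1 ✓

x ≡ 89 (mod 110)


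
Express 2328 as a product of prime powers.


2328 / 2 = 1164
1164 / 2 = 582
582 / 2 = 291
291 / 3 = 97
97 / 97 = 1
2328 = 2^3 × 3 × 97


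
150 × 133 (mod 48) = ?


150 × 133 = 19950
19950 mod 48 = 30


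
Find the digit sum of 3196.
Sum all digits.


3 + 1 + 9 + 6 = 19


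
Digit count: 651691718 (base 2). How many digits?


651691718 in base 2 = 100110110110000000011011000110
Number of digits = 30

30 digits (base 2)


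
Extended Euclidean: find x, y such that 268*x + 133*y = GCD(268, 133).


Tabular extended Euclidean (each row: r = 268*s + 133*t):
r=268, s=1, t=0
r=133, s=0, t=1
q=2: r=2, s=1, t=-2   [268*(1) + 133*(-2) = 2]
q=66: r=1, s=-66, t=133   [268*(-66) + 133*(133) = 1]
q=2: r=0, s=133, t=-268   [268*(133) + 133*(-268) = 0]
GCD = 1; from the row with r=1: x=-66, y=133
Check: 268*(-66) + 133*(133) = -17688 + 17689 = 1

GCD = 1, x = -66, y = 133


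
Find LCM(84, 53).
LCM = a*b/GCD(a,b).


GCD(84, 53) = 1
LCM = 84*53/1 = 4452/1 = 4452

LCM = 4452


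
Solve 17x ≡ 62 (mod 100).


GCD(17, 100) = 1, unique solution
a^(-1) mod 100 = 53
x = 53 * 62 mod 100 = 86

x ≡ 86 (mod 100)


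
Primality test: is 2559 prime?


2559 / 3 = 853 (exact division)
2559 is NOT prime.

No, 2559 is not prime


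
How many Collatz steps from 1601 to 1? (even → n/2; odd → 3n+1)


1601 → 4804 → 2402 → 1201 → 3604 → 1802 → 901 → 2704 → 1352 → 676 → 338 → 169 → 508 → 254 → 127 → 382 → 191 → 574 → 287 → 862 → 431 → 1294 → 647 → 1942 → 971 → 2914 → 1457 → 4372 → 2186 → 1093 → 3280 → 1640 → 820 → 410 → 205 → 616 → 308 → 154 → 77 → 232 → 116 → 58 → 29 → 88 → 44 → 22 → 11 → 34 → 17 → 52 → 26 → 13 → 40 → 20 → 10 → 5 → 16 → 8 → 4 → 2 → 1
Total steps = 60

60 steps


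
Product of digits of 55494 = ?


5 × 5 × 4 × 9 × 4 = 3600


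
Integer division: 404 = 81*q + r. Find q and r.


404 = 81 * 4 + 80
Check: 324 + 80 = 404

q = 4, r = 80


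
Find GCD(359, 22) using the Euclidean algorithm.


359 = 16 * 22 + 7
22 = 3 * 7 + 1
7 = 7 * 1 + 0
GCD = 1


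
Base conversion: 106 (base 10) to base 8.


106 (base 10) = 106 (decimal)
106 (decimal) = 152 (base 8)


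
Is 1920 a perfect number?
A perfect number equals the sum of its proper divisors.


Proper divisors of 1920: 1, 2, 3, 4, 5, 6, 8, 10, 12, 15, 16, 20, 24, 30, 32, 40, 48, 60, 64, 80, 96, 120, 128, 160, 192, 240, 320, 384, 480, 640, 960
Sum = 1 + 2 + 3 + 4 + 5 + 6 + 8 + 10 + 12 + 15 + 16 + 20 + 24 + 30 + 32 + 40 + 48 + 60 + 64 + 80 + 96 + 120 + 128 + 160 + 192 + 240 + 320 + 384 + 480 + 640 + 960 = 4200

No, 1920 is not perfect (4200 ≠ 1920)


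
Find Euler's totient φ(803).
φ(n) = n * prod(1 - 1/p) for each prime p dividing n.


803 = 11 × 73
Prime factors: 11, 73
φ(803) = 803 × (1-1/11) × (1-1/73)
= 803 × 10/11 × 72/73 = 720

φ(803) = 720


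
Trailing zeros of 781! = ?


floor(781/5) = 156
floor(781/25) = 31
floor(781/125) = 6
floor(781/625) = 1
Total = 194

194 trailing zeros


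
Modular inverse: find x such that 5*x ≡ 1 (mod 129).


Use the extended Euclidean algorithm on (129, 5); each row r = 129*s + 5*t:
r=129, s=1, t=0
r=5, s=0, t=1
q=25: r=4, s=1, t=-25   [129*(1) + 5*(-25) = 4]
q=1: r=1, s=-1, t=26   [129*(-1) + 5*(26) = 1]
q=4: r=0, s=5, t=-129   [129*(5) + 5*(-129) = 0]
GCD = 1 with t = 26, so 5*(26) ≡ 1 (mod 129)
Inverse = 26 mod 129 = 26
Check: 5 * 26 = 130 ≡ 1 (mod 129)

5^(-1) ≡ 26 (mod 129)


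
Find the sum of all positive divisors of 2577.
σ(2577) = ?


Divisors of 2577: 1, 3, 859, 2577
Sum = 1 + 3 + 859 + 2577 = 3440

σ(2577) = 3440


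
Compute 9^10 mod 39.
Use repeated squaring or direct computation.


9^1 mod 39 = 9
9^2 mod 39 = 3
9^3 mod 39 = 27
9^4 mod 39 = 9
9^5 mod 39 = 3
9^6 mod 39 = 27
9^7 mod 39 = 9
9^8 mod 39 = 3
9^9 mod 39 = 27
9^10 mod 39 = 9


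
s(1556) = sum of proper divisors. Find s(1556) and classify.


Proper divisors: 1, 2, 4, 389, 778
Sum = 1 + 2 + 4 + 389 + 778 = 1174
1174 < 1556 → deficient

s(1556) = 1174 (deficient)


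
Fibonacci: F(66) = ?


Sequence: 1, 1, 2, 3, 5, 8, 13, 21, 34, 55, 89, 144, 233, 377, 610, 987, 1597, 2584, 4181, 6765, 10946, 17711, 28657, 46368, 75025, 121393, 196418, 317811, 514229, 832040, 1346269, 2178309, 3524578, 5702887, 9227465, 14930352, 24157817, 39088169, 63245986, 102334155, 165580141, 267914296, 433494437, 701408733, 1134903170, 1836311903, 2971215073, 4807526976, 7778742049, 12586269025, 20365011074, 32951280099, 53316291173, 86267571272, 139583862445, 225851433717, 365435296162, 591286729879, 956722026041, 1548008755920, 2504730781961, 4052739537881, 6557470319842, 10610209857723, 17167680177565, 27777890035288
F(66) = 27777890035288


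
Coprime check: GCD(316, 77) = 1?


Euclidean algorithm:
316 = 4 * 77 + 8
77 = 9 * 8 + 5
8 = 1 * 5 + 3
5 = 1 * 3 + 2
3 = 1 * 2 + 1
2 = 2 * 1 + 0
GCD(316, 77) = 1

Yes, coprime (GCD = 1)


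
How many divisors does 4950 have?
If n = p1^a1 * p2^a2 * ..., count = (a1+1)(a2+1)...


4950 = 2^1 × 3^2 × 5^2 × 11^1
d(4950) = (1+1) × (2+1) × (2+1) × (1+1) = 36

36 divisors


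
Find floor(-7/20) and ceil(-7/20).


-7/20 = -0.3500
floor = -1
ceil = 0

floor = -1, ceil = 0


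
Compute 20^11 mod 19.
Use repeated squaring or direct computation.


20^1 mod 19 = 1
20^2 mod 19 = 1
20^3 mod 19 = 1
20^4 mod 19 = 1
20^5 mod 19 = 1
20^6 mod 19 = 1
20^7 mod 19 = 1
20^8 mod 19 = 1
20^9 mod 19 = 1
20^10 mod 19 = 1
20^11 mod 19 = 1


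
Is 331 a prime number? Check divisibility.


Check divisors up to sqrt(331) = 18.1934
No divisors found.
331 is prime.

Yes, 331 is prime


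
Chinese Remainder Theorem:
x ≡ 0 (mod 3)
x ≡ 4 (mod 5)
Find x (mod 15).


M = 3*5 = 15
M1 = M/3 = 5, M2 = M/5 = 3
M1^(-1) mod 3 = 2, M2^(-1) mod 5 = 2
x = 0*5*2 + 4*3*2 = 24
24 mod 15 = 9
Check: 9 mod 3 = 0 ✓, 9 mod 5 = 4 ✓

x ≡ 9 (mod 15)


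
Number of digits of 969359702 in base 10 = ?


969359702 has 9 digits in base 10
floor(log10(969359702)) + 1 = floor(8.9865) + 1 = 9

9 digits (base 10)


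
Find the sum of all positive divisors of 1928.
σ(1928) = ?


Divisors of 1928: 1, 2, 4, 8, 241, 482, 964, 1928
Sum = 1 + 2 + 4 + 8 + 241 + 482 + 964 + 1928 = 3630

σ(1928) = 3630


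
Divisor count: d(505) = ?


505 = 5^1 × 101^1
d(505) = (1+1) × (1+1) = 4

4 divisors


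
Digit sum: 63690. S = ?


6 + 3 + 6 + 9 + 0 = 24


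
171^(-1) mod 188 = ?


Use the extended Euclidean algorithm on (188, 171); each row r = 188*s + 171*t:
r=188, s=1, t=0
r=171, s=0, t=1
q=1: r=17, s=1, t=-1   [188*(1) + 171*(-1) = 17]
q=10: r=1, s=-10, t=11   [188*(-10) + 171*(11) = 1]
q=17: r=0, s=171, t=-188   [188*(171) + 171*(-188) = 0]
GCD = 1 with t = 11, so 171*(11) ≡ 1 (mod 188)
Inverse = 11 mod 188 = 11
Check: 171 * 11 = 1881 ≡ 1 (mod 188)

171^(-1) ≡ 11 (mod 188)


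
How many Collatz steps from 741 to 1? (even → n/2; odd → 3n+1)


741 → 2224 → 1112 → 556 → 278 → 139 → 418 → 209 → 628 → 314 → 157 → 472 → 236 → 118 → 59 → 178 → 89 → 268 → 134 → 67 → 202 → 101 → 304 → 152 → 76 → 38 → 19 → 58 → 29 → 88 → 44 → 22 → 11 → 34 → 17 → 52 → 26 → 13 → 40 → 20 → 10 → 5 → 16 → 8 → 4 → 2 → 1
Total steps = 46

46 steps


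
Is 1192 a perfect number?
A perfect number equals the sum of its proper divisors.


Proper divisors of 1192: 1, 2, 4, 8, 149, 298, 596
Sum = 1 + 2 + 4 + 8 + 149 + 298 + 596 = 1058

No, 1192 is not perfect (1058 ≠ 1192)


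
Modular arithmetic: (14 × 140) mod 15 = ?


14 × 140 = 1960
1960 mod 15 = 10


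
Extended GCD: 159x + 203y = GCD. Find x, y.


Tabular extended Euclidean (each row: r = 159*s + 203*t):
r=159, s=1, t=0
r=203, s=0, t=1
q=0: r=159, s=1, t=0   [159*(1) + 203*(0) = 159]
q=1: r=44, s=-1, t=1   [159*(-1) + 203*(1) = 44]
q=3: r=27, s=4, t=-3   [159*(4) + 203*(-3) = 27]
q=1: r=17, s=-5, t=4   [159*(-5) + 203*(4) = 17]
q=1: r=10, s=9, t=-7   [159*(9) + 203*(-7) = 10]
q=1: r=7, s=-14, t=11   [159*(-14) + 203*(11) = 7]
q=1: r=3, s=23, t=-18   [159*(23) + 203*(-18) = 3]
q=2: r=1, s=-60, t=47   [159*(-60) + 203*(47) = 1]
q=3: r=0, s=203, t=-159   [159*(203) + 203*(-159) = 0]
GCD = 1; from the row with r=1: x=-60, y=47
Check: 159*(-60) + 203*(47) = -9540 + 9541 = 1

GCD = 1, x = -60, y = 47


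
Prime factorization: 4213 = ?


4213 / 11 = 383
383 / 383 = 1
4213 = 11 × 383


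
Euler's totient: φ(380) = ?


380 = 2^2 × 5 × 19
Prime factors: 2, 5, 19
φ(380) = 380 × (1-1/2) × (1-1/5) × (1-1/19)
= 380 × 1/2 × 4/5 × 18/19 = 144

φ(380) = 144


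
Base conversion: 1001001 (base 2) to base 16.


1001001 (base 2) = 73 (decimal)
73 (decimal) = 49 (base 16)


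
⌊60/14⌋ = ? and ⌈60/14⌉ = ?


60/14 = 4.2857
floor = 4
ceil = 5

floor = 4, ceil = 5


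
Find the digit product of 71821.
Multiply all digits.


7 × 1 × 8 × 2 × 1 = 112


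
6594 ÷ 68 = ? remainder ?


6594 = 68 * 96 + 66
Check: 6528 + 66 = 6594

q = 96, r = 66


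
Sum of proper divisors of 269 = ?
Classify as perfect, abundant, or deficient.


Proper divisors: 1
Sum = 1 = 1
1 < 269 → deficient

s(269) = 1 (deficient)


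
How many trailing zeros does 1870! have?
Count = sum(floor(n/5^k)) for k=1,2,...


floor(1870/5) = 374
floor(1870/25) = 74
floor(1870/125) = 14
floor(1870/625) = 2
Total = 464

464 trailing zeros


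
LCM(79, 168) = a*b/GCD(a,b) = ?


GCD(79, 168) = 1
LCM = 79*168/1 = 13272/1 = 13272

LCM = 13272


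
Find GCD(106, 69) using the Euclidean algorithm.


106 = 1 * 69 + 37
69 = 1 * 37 + 32
37 = 1 * 32 + 5
32 = 6 * 5 + 2
5 = 2 * 2 + 1
2 = 2 * 1 + 0
GCD = 1


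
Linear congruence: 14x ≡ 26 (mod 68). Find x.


GCD(14, 68) = 2 divides 26
Divide: 7x ≡ 13 (mod 34)
x ≡ 31 (mod 34)


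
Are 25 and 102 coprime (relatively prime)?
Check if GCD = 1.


Euclidean algorithm:
102 = 4 * 25 + 2
25 = 12 * 2 + 1
2 = 2 * 1 + 0
GCD(25, 102) = 1

Yes, coprime (GCD = 1)


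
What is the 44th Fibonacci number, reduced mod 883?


F(k) mod 883 for k=1..44:
1, 1, 2, 3, 5, 8, 13, 21, 34, 55, 89, 144, 233, 377, 610, 104, 714, 818, 649, 584, 350, 51, 401, 452, 853, 422, 392, 814, 323, 254, 577, 831, 525, 473, 115, 588, 703, 408, 228, 636, 864, 617, 598, 332
F(44) mod 883 = 332


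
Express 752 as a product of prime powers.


752 / 2 = 376
376 / 2 = 188
188 / 2 = 94
94 / 2 = 47
47 / 47 = 1
752 = 2^4 × 47


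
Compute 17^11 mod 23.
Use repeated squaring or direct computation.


17^1 mod 23 = 17
17^2 mod 23 = 13
17^3 mod 23 = 14
17^4 mod 23 = 8
17^5 mod 23 = 21
17^6 mod 23 = 12
17^7 mod 23 = 20
17^8 mod 23 = 18
17^9 mod 23 = 7
17^10 mod 23 = 4
17^11 mod 23 = 22


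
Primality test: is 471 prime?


471 / 3 = 157 (exact division)
471 is NOT prime.

No, 471 is not prime


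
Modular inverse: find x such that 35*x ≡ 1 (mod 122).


Use the extended Euclidean algorithm on (122, 35); each row r = 122*s + 35*t:
r=122, s=1, t=0
r=35, s=0, t=1
q=3: r=17, s=1, t=-3   [122*(1) + 35*(-3) = 17]
q=2: r=1, s=-2, t=7   [122*(-2) + 35*(7) = 1]
q=17: r=0, s=35, t=-122   [122*(35) + 35*(-122) = 0]
GCD = 1 with t = 7, so 35*(7) ≡ 1 (mod 122)
Inverse = 7 mod 122 = 7
Check: 35 * 7 = 245 ≡ 1 (mod 122)

35^(-1) ≡ 7 (mod 122)


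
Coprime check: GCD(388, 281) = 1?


Euclidean algorithm:
388 = 1 * 281 + 107
281 = 2 * 107 + 67
107 = 1 * 67 + 40
67 = 1 * 40 + 27
40 = 1 * 27 + 13
27 = 2 * 13 + 1
13 = 13 * 1 + 0
GCD(388, 281) = 1

Yes, coprime (GCD = 1)


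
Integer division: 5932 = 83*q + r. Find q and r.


5932 = 83 * 71 + 39
Check: 5893 + 39 = 5932

q = 71, r = 39


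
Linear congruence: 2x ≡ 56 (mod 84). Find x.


GCD(2, 84) = 2 divides 56
Divide: 1x ≡ 28 (mod 42)
x ≡ 28 (mod 42)


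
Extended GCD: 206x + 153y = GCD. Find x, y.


Tabular extended Euclidean (each row: r = 206*s + 153*t):
r=206, s=1, t=0
r=153, s=0, t=1
q=1: r=53, s=1, t=-1   [206*(1) + 153*(-1) = 53]
q=2: r=47, s=-2, t=3   [206*(-2) + 153*(3) = 47]
q=1: r=6, s=3, t=-4   [206*(3) + 153*(-4) = 6]
q=7: r=5, s=-23, t=31   [206*(-23) + 153*(31) = 5]
q=1: r=1, s=26, t=-35   [206*(26) + 153*(-35) = 1]
q=5: r=0, s=-153, t=206   [206*(-153) + 153*(206) = 0]
GCD = 1; from the row with r=1: x=26, y=-35
Check: 206*(26) + 153*(-35) = 5356 - 5355 = 1

GCD = 1, x = 26, y = -35


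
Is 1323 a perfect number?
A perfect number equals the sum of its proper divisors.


Proper divisors of 1323: 1, 3, 7, 9, 21, 27, 49, 63, 147, 189, 441
Sum = 1 + 3 + 7 + 9 + 21 + 27 + 49 + 63 + 147 + 189 + 441 = 957

No, 1323 is not perfect (957 ≠ 1323)


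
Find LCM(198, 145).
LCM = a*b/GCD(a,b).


GCD(198, 145) = 1
LCM = 198*145/1 = 28710/1 = 28710

LCM = 28710


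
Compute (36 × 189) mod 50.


36 × 189 = 6804
6804 mod 50 = 4


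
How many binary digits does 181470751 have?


181470751 in base 2 = 1010110100010000011000011111
Number of digits = 28

28 digits (base 2)


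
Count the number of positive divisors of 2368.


2368 = 2^6 × 37^1
d(2368) = (6+1) × (1+1) = 14

14 divisors


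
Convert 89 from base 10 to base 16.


89 (base 10) = 89 (decimal)
89 (decimal) = 59 (base 16)


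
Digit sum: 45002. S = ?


4 + 5 + 0 + 0 + 2 = 11


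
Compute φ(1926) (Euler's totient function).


1926 = 2 × 3^2 × 107
Prime factors: 2, 3, 107
φ(1926) = 1926 × (1-1/2) × (1-1/3) × (1-1/107)
= 1926 × 1/2 × 2/3 × 106/107 = 636

φ(1926) = 636


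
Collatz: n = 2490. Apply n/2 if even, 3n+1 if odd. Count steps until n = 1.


2490 → 1245 → 3736 → 1868 → 934 → 467 → 1402 → 701 → 2104 → 1052 → 526 → 263 → 790 → 395 → 1186 → 593 → 1780 → 890 → 445 → 1336 → 668 → 334 → 167 → 502 → 251 → 754 → 377 → 1132 → 566 → 283 → 850 → 425 → 1276 → 638 → 319 → 958 → 479 → 1438 → 719 → 2158 → 1079 → 3238 → 1619 → 4858 → 2429 → 7288 → 3644 → 1822 → 911 → 2734 → 1367 → 4102 → 2051 → 6154 → 3077 → 9232 → 4616 → 2308 → 1154 → 577 → 1732 → 866 → 433 → 1300 → 650 → 325 → 976 → 488 → 244 → 122 → 61 → 184 → 92 → 46 → 23 → 70 → 35 → 106 → 53 → 160 → 80 → 40 → 20 → 10 → 5 → 16 → 8 → 4 → 2 → 1
Total steps = 89

89 steps


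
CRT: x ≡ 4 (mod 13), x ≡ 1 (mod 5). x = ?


M = 13*5 = 65
M1 = M/13 = 5, M2 = M/5 = 13
M1^(-1) mod 13 = 8, M2^(-1) mod 5 = 2
x = 4*5*8 + 1*13*2 = 186
186 mod 65 = 56
Check: 56 mod 13 = 4 ✓, 56 mod 5 = 1 ✓

x ≡ 56 (mod 65)


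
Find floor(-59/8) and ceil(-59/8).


-59/8 = -7.3750
floor = -8
ceil = -7

floor = -8, ceil = -7


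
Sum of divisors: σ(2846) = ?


Divisors of 2846: 1, 2, 1423, 2846
Sum = 1 + 2 + 1423 + 2846 = 4272

σ(2846) = 4272


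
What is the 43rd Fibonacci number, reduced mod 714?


F(k) mod 714 for k=1..43:
1, 1, 2, 3, 5, 8, 13, 21, 34, 55, 89, 144, 233, 377, 610, 273, 169, 442, 611, 339, 236, 575, 97, 672, 55, 13, 68, 81, 149, 230, 379, 609, 274, 169, 443, 612, 341, 239, 580, 105, 685, 76, 47
F(43) mod 714 = 47


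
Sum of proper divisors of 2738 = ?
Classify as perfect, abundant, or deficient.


Proper divisors: 1, 2, 37, 74, 1369
Sum = 1 + 2 + 37 + 74 + 1369 = 1483
1483 < 2738 → deficient

s(2738) = 1483 (deficient)


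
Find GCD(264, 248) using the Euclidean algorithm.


264 = 1 * 248 + 16
248 = 15 * 16 + 8
16 = 2 * 8 + 0
GCD = 8


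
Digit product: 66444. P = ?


6 × 6 × 4 × 4 × 4 = 2304


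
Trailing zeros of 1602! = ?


floor(1602/5) = 320
floor(1602/25) = 64
floor(1602/125) = 12
floor(1602/625) = 2
Total = 398

398 trailing zeros


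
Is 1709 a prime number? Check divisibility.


Check divisors up to sqrt(1709) = 41.3401
No divisors found.
1709 is prime.

Yes, 1709 is prime


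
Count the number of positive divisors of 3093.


3093 = 3^1 × 1031^1
d(3093) = (1+1) × (1+1) = 4

4 divisors


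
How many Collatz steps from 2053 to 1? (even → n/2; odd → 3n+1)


2053 → 6160 → 3080 → 1540 → 770 → 385 → 1156 → 578 → 289 → 868 → 434 → 217 → 652 → 326 → 163 → 490 → 245 → 736 → 368 → 184 → 92 → 46 → 23 → 70 → 35 → 106 → 53 → 160 → 80 → 40 → 20 → 10 → 5 → 16 → 8 → 4 → 2 → 1
Total steps = 37

37 steps


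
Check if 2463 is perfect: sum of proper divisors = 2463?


Proper divisors of 2463: 1, 3, 821
Sum = 1 + 3 + 821 = 825

No, 2463 is not perfect (825 ≠ 2463)


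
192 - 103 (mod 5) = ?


192 - 103 = 89
89 mod 5 = 4


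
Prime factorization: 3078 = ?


3078 / 2 = 1539
1539 / 3 = 513
513 / 3 = 171
171 / 3 = 57
57 / 3 = 19
19 / 19 = 1
3078 = 2 × 3^4 × 19


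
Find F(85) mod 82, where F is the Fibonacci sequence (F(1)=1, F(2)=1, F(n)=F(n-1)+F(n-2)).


F(k) mod 82 for k=1..85:
1, 1, 2, 3, 5, 8, 13, 21, 34, 55, 7, 62, 69, 49, 36, 3, 39, 42, 81, 41, 40, 81, 39, 38, 77, 33, 28, 61, 7, 68, 75, 61, 54, 33, 5, 38, 43, 81, 42, 41, 1, 42, 43, 3, 46, 49, 13, 62, 75, 55, 48, 21, 69, 8, 77, 3, 80, 1, 81, 0, 81, 81, 80, 79, 77, 74, 69, 61, 48, 27, 75, 20, 13, 33, 46, 79, 43, 40, 1, 41, 42, 1, 43, 44, 5
F(85) mod 82 = 5


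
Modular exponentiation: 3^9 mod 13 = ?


3^1 mod 13 = 3
3^2 mod 13 = 9
3^3 mod 13 = 1
3^4 mod 13 = 3
3^5 mod 13 = 9
3^6 mod 13 = 1
3^7 mod 13 = 3
3^8 mod 13 = 9
3^9 mod 13 = 1


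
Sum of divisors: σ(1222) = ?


Divisors of 1222: 1, 2, 13, 26, 47, 94, 611, 1222
Sum = 1 + 2 + 13 + 26 + 47 + 94 + 611 + 1222 = 2016

σ(1222) = 2016


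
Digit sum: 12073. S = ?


1 + 2 + 0 + 7 + 3 = 13


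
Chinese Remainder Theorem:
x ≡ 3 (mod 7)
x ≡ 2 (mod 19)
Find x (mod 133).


M = 7*19 = 133
M1 = M/7 = 19, M2 = M/19 = 7
M1^(-1) mod 7 = 3, M2^(-1) mod 19 = 11
x = 3*19*3 + 2*7*11 = 325
325 mod 133 = 59
Check: 59 mod 7 = 3 ✓, 59 mod 19 = 2 ✓

x ≡ 59 (mod 133)


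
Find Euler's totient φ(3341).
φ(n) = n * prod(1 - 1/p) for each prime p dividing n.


3341 = 13 × 257
Prime factors: 13, 257
φ(3341) = 3341 × (1-1/13) × (1-1/257)
= 3341 × 12/13 × 256/257 = 3072

φ(3341) = 3072


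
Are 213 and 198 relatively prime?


Euclidean algorithm:
213 = 1 * 198 + 15
198 = 13 * 15 + 3
15 = 5 * 3 + 0
GCD(213, 198) = 3

No, not coprime (GCD = 3)


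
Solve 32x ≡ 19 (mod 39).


GCD(32, 39) = 1, unique solution
a^(-1) mod 39 = 11
x = 11 * 19 mod 39 = 14

x ≡ 14 (mod 39)


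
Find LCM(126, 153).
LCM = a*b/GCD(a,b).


GCD(126, 153) = 9
LCM = 126*153/9 = 19278/9 = 2142

LCM = 2142


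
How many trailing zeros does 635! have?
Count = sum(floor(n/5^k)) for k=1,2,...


floor(635/5) = 127
floor(635/25) = 25
floor(635/125) = 5
floor(635/625) = 1
Total = 158

158 trailing zeros


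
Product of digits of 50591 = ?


5 × 0 × 5 × 9 × 1 = 0


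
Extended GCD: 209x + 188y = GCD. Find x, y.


Tabular extended Euclidean (each row: r = 209*s + 188*t):
r=209, s=1, t=0
r=188, s=0, t=1
q=1: r=21, s=1, t=-1   [209*(1) + 188*(-1) = 21]
q=8: r=20, s=-8, t=9   [209*(-8) + 188*(9) = 20]
q=1: r=1, s=9, t=-10   [209*(9) + 188*(-10) = 1]
q=20: r=0, s=-188, t=209   [209*(-188) + 188*(209) = 0]
GCD = 1; from the row with r=1: x=9, y=-10
Check: 209*(9) + 188*(-10) = 1881 - 1880 = 1

GCD = 1, x = 9, y = -10


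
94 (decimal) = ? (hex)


94 (base 10) = 94 (decimal)
94 (decimal) = 5E (base 16)


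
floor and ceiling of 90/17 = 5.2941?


90/17 = 5.2941
floor = 5
ceil = 6

floor = 5, ceil = 6


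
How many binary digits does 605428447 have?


605428447 in base 2 = 100100000101100001101011011111
Number of digits = 30

30 digits (base 2)


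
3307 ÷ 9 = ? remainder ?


3307 = 9 * 367 + 4
Check: 3303 + 4 = 3307

q = 367, r = 4


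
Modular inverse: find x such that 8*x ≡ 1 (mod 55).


Use the extended Euclidean algorithm on (55, 8); each row r = 55*s + 8*t:
r=55, s=1, t=0
r=8, s=0, t=1
q=6: r=7, s=1, t=-6   [55*(1) + 8*(-6) = 7]
q=1: r=1, s=-1, t=7   [55*(-1) + 8*(7) = 1]
q=7: r=0, s=8, t=-55   [55*(8) + 8*(-55) = 0]
GCD = 1 with t = 7, so 8*(7) ≡ 1 (mod 55)
Inverse = 7 mod 55 = 7
Check: 8 * 7 = 56 ≡ 1 (mod 55)

8^(-1) ≡ 7 (mod 55)


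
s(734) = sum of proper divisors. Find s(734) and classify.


Proper divisors: 1, 2, 367
Sum = 1 + 2 + 367 = 370
370 < 734 → deficient

s(734) = 370 (deficient)


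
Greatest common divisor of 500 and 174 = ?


500 = 2 * 174 + 152
174 = 1 * 152 + 22
152 = 6 * 22 + 20
22 = 1 * 20 + 2
20 = 10 * 2 + 0
GCD = 2


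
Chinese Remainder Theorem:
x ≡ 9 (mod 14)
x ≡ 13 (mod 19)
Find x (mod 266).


M = 14*19 = 266
M1 = M/14 = 19, M2 = M/19 = 14
M1^(-1) mod 14 = 3, M2^(-1) mod 19 = 15
x = 9*19*3 + 13*14*15 = 3243
3243 mod 266 = 51
Check: 51 mod 14 = 9 ✓, 51 mod 19 = 13 ✓

x ≡ 51 (mod 266)


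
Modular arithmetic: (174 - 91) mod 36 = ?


174 - 91 = 83
83 mod 36 = 11


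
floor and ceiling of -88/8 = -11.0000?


-88/8 = -11.0000
floor = -11
ceil = -11

floor = -11, ceil = -11


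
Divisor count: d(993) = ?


993 = 3^1 × 331^1
d(993) = (1+1) × (1+1) = 4

4 divisors


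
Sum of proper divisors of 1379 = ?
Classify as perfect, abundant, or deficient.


Proper divisors: 1, 7, 197
Sum = 1 + 7 + 197 = 205
205 < 1379 → deficient

s(1379) = 205 (deficient)


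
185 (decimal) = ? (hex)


185 (base 10) = 185 (decimal)
185 (decimal) = B9 (base 16)


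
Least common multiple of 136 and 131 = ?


GCD(136, 131) = 1
LCM = 136*131/1 = 17816/1 = 17816

LCM = 17816


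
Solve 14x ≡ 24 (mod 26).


GCD(14, 26) = 2 divides 24
Divide: 7x ≡ 12 (mod 13)
x ≡ 11 (mod 13)


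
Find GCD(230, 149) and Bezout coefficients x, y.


Tabular extended Euclidean (each row: r = 230*s + 149*t):
r=230, s=1, t=0
r=149, s=0, t=1
q=1: r=81, s=1, t=-1   [230*(1) + 149*(-1) = 81]
q=1: r=68, s=-1, t=2   [230*(-1) + 149*(2) = 68]
q=1: r=13, s=2, t=-3   [230*(2) + 149*(-3) = 13]
q=5: r=3, s=-11, t=17   [230*(-11) + 149*(17) = 3]
q=4: r=1, s=46, t=-71   [230*(46) + 149*(-71) = 1]
q=3: r=0, s=-149, t=230   [230*(-149) + 149*(230) = 0]
GCD = 1; from the row with r=1: x=46, y=-71
Check: 230*(46) + 149*(-71) = 10580 - 10579 = 1

GCD = 1, x = 46, y = -71


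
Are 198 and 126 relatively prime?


Euclidean algorithm:
198 = 1 * 126 + 72
126 = 1 * 72 + 54
72 = 1 * 54 + 18
54 = 3 * 18 + 0
GCD(198, 126) = 18

No, not coprime (GCD = 18)


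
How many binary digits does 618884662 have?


618884662 in base 2 = 100100111000110110111000110110
Number of digits = 30

30 digits (base 2)


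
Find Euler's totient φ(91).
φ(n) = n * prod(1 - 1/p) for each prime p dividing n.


91 = 7 × 13
Prime factors: 7, 13
φ(91) = 91 × (1-1/7) × (1-1/13)
= 91 × 6/7 × 12/13 = 72

φ(91) = 72


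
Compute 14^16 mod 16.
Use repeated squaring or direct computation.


14^1 mod 16 = 14
14^2 mod 16 = 4
14^3 mod 16 = 8
14^4 mod 16 = 0
14^5 mod 16 = 0
14^6 mod 16 = 0
14^7 mod 16 = 0
14^8 mod 16 = 0
14^9 mod 16 = 0
14^10 mod 16 = 0
14^11 mod 16 = 0
14^12 mod 16 = 0
14^13 mod 16 = 0
14^14 mod 16 = 0
14^15 mod 16 = 0
14^16 mod 16 = 0


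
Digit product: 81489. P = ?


8 × 1 × 4 × 8 × 9 = 2304


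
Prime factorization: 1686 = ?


1686 / 2 = 843
843 / 3 = 281
281 / 281 = 1
1686 = 2 × 3 × 281


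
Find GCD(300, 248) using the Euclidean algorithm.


300 = 1 * 248 + 52
248 = 4 * 52 + 40
52 = 1 * 40 + 12
40 = 3 * 12 + 4
12 = 3 * 4 + 0
GCD = 4


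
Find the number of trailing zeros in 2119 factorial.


floor(2119/5) = 423
floor(2119/25) = 84
floor(2119/125) = 16
floor(2119/625) = 3
Total = 526

526 trailing zeros


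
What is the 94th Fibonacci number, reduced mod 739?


F(k) mod 739 for k=1..94:
1, 1, 2, 3, 5, 8, 13, 21, 34, 55, 89, 144, 233, 377, 610, 248, 119, 367, 486, 114, 600, 714, 575, 550, 386, 197, 583, 41, 624, 665, 550, 476, 287, 24, 311, 335, 646, 242, 149, 391, 540, 192, 732, 185, 178, 363, 541, 165, 706, 132, 99, 231, 330, 561, 152, 713, 126, 100, 226, 326, 552, 139, 691, 91, 43, 134, 177, 311, 488, 60, 548, 608, 417, 286, 703, 250, 214, 464, 678, 403, 342, 6, 348, 354, 702, 317, 280, 597, 138, 735, 134, 130, 264, 394
F(94) mod 739 = 394
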